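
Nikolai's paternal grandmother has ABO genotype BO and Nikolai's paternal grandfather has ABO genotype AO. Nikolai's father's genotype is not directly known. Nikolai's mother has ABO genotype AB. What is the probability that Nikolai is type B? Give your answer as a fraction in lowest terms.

3/8

Nikolai's father's ABO genotype from BO × AO: 1/4 AB, 1/4 AO, 1/4 BO, 1/4 OO.
Crossing each possibility with the mother AB and summing P(type B): 1/4·1/4 + 1/4·1/4 + 1/4·1/2 + 1/4·1/2 = 3/8.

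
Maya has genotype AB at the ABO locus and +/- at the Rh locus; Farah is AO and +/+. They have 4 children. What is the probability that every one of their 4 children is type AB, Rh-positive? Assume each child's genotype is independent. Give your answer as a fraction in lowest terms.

1/256

ABO cross AB × AO → 1/2 A, 1/4 B, 1/4 AB.
Rh cross +/- × +/+ → 1 Rh+; so P(type AB, Rh-positive) = 1/4 × 1 = 1/4 per child.
All 4 independent: (1/4)^4 = 1/256.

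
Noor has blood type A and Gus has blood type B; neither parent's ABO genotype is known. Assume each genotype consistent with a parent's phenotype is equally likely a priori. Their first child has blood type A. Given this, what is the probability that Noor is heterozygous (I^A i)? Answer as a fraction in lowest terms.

Possible genotypes: Noor ∈ {I^A I^A, I^A i}; Gus ∈ {I^B I^B, I^B i}.
Weight each parental genotype pair by prior × P(type-A child):
  I^A I^A × I^B i: posterior weight 2/3.
  I^A i × I^B i: posterior weight 1/3.
Sum the posterior weight over pairs where Noor is I^A i: 1/3.

1/3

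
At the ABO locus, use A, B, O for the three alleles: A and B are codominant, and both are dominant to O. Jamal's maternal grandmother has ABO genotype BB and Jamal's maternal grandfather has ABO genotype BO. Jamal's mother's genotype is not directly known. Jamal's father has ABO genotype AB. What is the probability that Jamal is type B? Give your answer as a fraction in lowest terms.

Jamal's mother's ABO genotype from BB × BO: 1/2 BB, 1/2 BO.
Crossing each possibility with the father AB and summing P(type B): 1/2·1/2 + 1/2·1/2 = 1/2.

1/2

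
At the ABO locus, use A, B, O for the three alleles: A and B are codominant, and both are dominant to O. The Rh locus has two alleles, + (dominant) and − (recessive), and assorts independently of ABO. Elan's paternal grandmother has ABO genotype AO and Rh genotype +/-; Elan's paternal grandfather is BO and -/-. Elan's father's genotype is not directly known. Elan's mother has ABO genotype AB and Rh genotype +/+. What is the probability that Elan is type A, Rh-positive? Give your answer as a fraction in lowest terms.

3/8

Elan's father's ABO genotype from AO × BO: 1/4 AB, 1/4 AO, 1/4 BO, 1/4 OO.
Crossing each possibility with the mother AB and summing P(type A): 1/4·1/4 + 1/4·1/2 + 1/4·1/4 + 1/4·1/2 = 3/8.
Similarly for Rh via the father's Rh distribution: P(Rh+) = 1.
Independent loci: 3/8 × 1 = 3/8.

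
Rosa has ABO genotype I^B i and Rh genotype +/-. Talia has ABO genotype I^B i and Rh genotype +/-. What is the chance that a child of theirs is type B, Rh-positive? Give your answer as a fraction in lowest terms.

ABO cross I^B i × I^B i → offspring phenotypes: 1/4 O, 3/4 B.
Rh cross +/- × +/- → 3/4 Rh+, 1/4 Rh-.
Independent loci: P(type B, Rh-positive) = 3/4 × 3/4 = 9/16.

9/16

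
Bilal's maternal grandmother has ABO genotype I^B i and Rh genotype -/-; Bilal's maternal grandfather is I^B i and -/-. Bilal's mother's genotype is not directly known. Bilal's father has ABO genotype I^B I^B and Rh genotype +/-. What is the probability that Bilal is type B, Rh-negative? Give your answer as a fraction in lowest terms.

Bilal's mother's ABO genotype from I^B i × I^B i: 1/4 I^B I^B, 1/2 I^B i, 1/4 i i.
Crossing each possibility with the father I^B I^B and summing P(type B): 1/4·1 + 1/2·1 + 1/4·1 = 1.
Similarly for Rh via the mother's Rh distribution: P(Rh-) = 1/2.
Independent loci: 1 × 1/2 = 1/2.

1/2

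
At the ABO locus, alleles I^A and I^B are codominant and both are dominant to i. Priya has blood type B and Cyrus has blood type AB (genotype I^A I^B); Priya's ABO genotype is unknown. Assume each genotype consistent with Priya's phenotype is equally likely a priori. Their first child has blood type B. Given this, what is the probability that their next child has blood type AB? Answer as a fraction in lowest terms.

3/8

Possible genotypes: Priya ∈ {I^B I^B, I^B i}; Cyrus ∈ {I^A I^B}.
Weight each parental genotype pair by prior × P(type-B child):
  I^B I^B × I^A I^B: posterior weight 1/2; P(next child type AB) = 1/2.
  I^B i × I^A I^B: posterior weight 1/2; P(next child type AB) = 1/4.
Weighted sum = 3/8.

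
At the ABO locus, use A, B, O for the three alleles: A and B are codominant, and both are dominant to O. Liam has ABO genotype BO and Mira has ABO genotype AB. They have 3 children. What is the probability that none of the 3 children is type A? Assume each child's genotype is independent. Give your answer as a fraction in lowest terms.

ABO cross BO × AB → 1/4 A, 1/2 B, 1/4 AB.
So P(type A) = 1/4 per child.
P(not type A) = 3/4 for one child; (3/4)^3 = 27/64.

27/64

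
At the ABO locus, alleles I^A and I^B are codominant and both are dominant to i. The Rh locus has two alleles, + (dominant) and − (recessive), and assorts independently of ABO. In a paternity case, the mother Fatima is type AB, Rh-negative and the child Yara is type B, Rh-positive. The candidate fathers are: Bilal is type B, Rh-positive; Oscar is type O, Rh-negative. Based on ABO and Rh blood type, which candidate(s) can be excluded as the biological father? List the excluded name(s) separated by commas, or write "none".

A candidate is excluded only if no genotype consistent with his phenotype could produce a type B, Rh-positive child with a type AB, Rh-negative mother.
Oscar (type O, Rh-): no genotype consistent with that phenotype can produce a type-B Rh+ child with a type-AB mother.

Oscar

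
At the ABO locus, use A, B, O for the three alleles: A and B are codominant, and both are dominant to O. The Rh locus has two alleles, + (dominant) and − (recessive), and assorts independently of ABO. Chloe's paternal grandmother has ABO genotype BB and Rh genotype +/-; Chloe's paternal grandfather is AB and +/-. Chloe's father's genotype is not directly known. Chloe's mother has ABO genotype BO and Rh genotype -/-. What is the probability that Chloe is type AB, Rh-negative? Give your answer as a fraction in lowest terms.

Chloe's father's ABO genotype from BB × AB: 1/2 AB, 1/2 BB.
Crossing each possibility with the mother BO and summing P(type AB): 1/2·1/4 + 1/2·0 = 1/8.
Similarly for Rh via the father's Rh distribution: P(Rh-) = 1/2.
Independent loci: 1/8 × 1/2 = 1/16.

1/16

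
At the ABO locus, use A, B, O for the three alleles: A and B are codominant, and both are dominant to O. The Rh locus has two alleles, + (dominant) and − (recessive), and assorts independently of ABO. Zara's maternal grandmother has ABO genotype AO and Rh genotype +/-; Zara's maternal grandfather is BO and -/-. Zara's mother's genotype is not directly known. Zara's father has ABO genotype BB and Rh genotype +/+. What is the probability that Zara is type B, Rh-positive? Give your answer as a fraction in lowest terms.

3/4

Zara's mother's ABO genotype from AO × BO: 1/4 AB, 1/4 AO, 1/4 BO, 1/4 OO.
Crossing each possibility with the father BB and summing P(type B): 1/4·1/2 + 1/4·1/2 + 1/4·1 + 1/4·1 = 3/4.
Similarly for Rh via the mother's Rh distribution: P(Rh+) = 1.
Independent loci: 3/4 × 1 = 3/4.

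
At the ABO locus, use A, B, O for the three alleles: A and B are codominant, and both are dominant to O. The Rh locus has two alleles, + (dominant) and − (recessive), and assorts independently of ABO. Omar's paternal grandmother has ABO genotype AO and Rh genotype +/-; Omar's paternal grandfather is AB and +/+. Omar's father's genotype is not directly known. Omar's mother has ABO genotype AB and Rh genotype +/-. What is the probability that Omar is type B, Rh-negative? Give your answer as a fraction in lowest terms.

Omar's father's ABO genotype from AO × AB: 1/4 AA, 1/4 AB, 1/4 AO, 1/4 BO.
Crossing each possibility with the mother AB and summing P(type B): 1/4·0 + 1/4·1/4 + 1/4·1/4 + 1/4·1/2 = 1/4.
Similarly for Rh via the father's Rh distribution: P(Rh-) = 1/8.
Independent loci: 1/4 × 1/8 = 1/32.

1/32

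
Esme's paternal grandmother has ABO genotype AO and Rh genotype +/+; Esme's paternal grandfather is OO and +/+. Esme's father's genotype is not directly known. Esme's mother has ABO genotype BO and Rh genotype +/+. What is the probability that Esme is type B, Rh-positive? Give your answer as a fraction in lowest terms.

3/8

Esme's father's ABO genotype from AO × OO: 1/2 AO, 1/2 OO.
Crossing each possibility with the mother BO and summing P(type B): 1/2·1/4 + 1/2·1/2 = 3/8.
Similarly for Rh via the father's Rh distribution: P(Rh+) = 1.
Independent loci: 3/8 × 1 = 3/8.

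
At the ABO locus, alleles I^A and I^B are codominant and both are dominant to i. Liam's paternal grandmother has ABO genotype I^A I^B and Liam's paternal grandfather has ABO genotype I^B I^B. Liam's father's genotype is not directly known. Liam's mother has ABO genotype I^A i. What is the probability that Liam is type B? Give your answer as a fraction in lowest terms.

Liam's father's ABO genotype from I^A I^B × I^B I^B: 1/2 I^A I^B, 1/2 I^B I^B.
Crossing each possibility with the mother I^A i and summing P(type B): 1/2·1/4 + 1/2·1/2 = 3/8.

3/8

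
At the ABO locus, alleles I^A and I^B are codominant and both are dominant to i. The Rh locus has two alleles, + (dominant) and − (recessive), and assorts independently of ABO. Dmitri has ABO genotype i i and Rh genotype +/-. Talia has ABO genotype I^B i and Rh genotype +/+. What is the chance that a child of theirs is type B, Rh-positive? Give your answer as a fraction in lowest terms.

ABO cross i i × I^B i → offspring phenotypes: 1/2 O, 1/2 B.
Rh cross +/- × +/+ → 1 Rh+.
Independent loci: P(type B, Rh-positive) = 1/2 × 1 = 1/2.

1/2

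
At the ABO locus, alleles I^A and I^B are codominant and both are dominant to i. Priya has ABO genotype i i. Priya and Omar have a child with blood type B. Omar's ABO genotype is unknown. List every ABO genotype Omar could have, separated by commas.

I^A I^B, I^B I^B, I^B i

For each candidate genotype of Omar, check whether crossing it with i i can produce every observed child phenotype.
  I^A I^A → possible child types {A} ✗
  I^A I^B → possible child types {A, B} ✓
  I^A i → possible child types {O, A} ✗
  I^B I^B → possible child types {B} ✓
  I^B i → possible child types {O, B} ✓
  i i → possible child types {O} ✗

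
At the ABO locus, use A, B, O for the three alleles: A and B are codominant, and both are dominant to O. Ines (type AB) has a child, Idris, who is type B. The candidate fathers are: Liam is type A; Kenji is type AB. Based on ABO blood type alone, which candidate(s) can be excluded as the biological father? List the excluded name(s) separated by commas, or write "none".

A candidate is excluded only if no genotype consistent with his phenotype could produce a type B child with a type AB mother.
Every candidate has at least one consistent genotype combination, so none can be excluded.

none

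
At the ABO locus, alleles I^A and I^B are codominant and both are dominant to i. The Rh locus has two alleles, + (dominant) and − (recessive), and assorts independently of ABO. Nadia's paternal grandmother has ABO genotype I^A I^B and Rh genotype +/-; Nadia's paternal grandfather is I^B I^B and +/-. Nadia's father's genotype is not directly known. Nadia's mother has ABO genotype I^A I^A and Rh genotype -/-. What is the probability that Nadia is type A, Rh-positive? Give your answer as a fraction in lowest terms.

1/8

Nadia's father's ABO genotype from I^A I^B × I^B I^B: 1/2 I^A I^B, 1/2 I^B I^B.
Crossing each possibility with the mother I^A I^A and summing P(type A): 1/2·1/2 + 1/2·0 = 1/4.
Similarly for Rh via the father's Rh distribution: P(Rh+) = 1/2.
Independent loci: 1/4 × 1/2 = 1/8.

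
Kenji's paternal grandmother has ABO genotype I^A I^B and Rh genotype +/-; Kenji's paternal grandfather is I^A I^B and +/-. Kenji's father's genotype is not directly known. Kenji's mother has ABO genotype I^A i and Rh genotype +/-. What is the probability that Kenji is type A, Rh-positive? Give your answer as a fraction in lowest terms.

Kenji's father's ABO genotype from I^A I^B × I^A I^B: 1/4 I^A I^A, 1/2 I^A I^B, 1/4 I^B I^B.
Crossing each possibility with the mother I^A i and summing P(type A): 1/4·1 + 1/2·1/2 + 1/4·0 = 1/2.
Similarly for Rh via the father's Rh distribution: P(Rh+) = 3/4.
Independent loci: 1/2 × 3/4 = 3/8.

3/8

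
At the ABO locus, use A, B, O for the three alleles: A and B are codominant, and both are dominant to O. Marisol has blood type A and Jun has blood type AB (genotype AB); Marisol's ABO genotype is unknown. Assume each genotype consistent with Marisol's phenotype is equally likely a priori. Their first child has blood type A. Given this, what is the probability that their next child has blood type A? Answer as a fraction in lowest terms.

1/2

Possible genotypes: Marisol ∈ {AA, AO}; Jun ∈ {AB}.
Weight each parental genotype pair by prior × P(type-A child):
  AA × AB: posterior weight 1/2; P(next child type A) = 1/2.
  AO × AB: posterior weight 1/2; P(next child type A) = 1/2.
Weighted sum = 1/2.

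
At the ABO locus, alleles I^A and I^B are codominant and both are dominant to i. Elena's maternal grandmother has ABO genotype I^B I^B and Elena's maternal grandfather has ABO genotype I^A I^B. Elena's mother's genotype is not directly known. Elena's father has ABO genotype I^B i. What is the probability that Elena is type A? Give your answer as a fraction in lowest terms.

Elena's mother's ABO genotype from I^B I^B × I^A I^B: 1/2 I^A I^B, 1/2 I^B I^B.
Crossing each possibility with the father I^B i and summing P(type A): 1/2·1/4 + 1/2·0 = 1/8.

1/8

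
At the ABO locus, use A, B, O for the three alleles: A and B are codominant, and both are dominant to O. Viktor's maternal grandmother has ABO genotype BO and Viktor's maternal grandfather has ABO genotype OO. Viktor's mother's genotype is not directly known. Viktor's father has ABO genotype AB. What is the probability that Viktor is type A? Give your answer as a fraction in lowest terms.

3/8

Viktor's mother's ABO genotype from BO × OO: 1/2 BO, 1/2 OO.
Crossing each possibility with the father AB and summing P(type A): 1/2·1/4 + 1/2·1/2 = 3/8.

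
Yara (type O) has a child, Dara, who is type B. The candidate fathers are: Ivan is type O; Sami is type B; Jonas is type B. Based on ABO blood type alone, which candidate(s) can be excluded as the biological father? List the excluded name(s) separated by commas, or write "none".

A candidate is excluded only if no genotype consistent with his phenotype could produce a type B child with a type O mother.
Ivan (type O): no genotype consistent with that phenotype can produce a type-B child with a type-O mother.

Ivan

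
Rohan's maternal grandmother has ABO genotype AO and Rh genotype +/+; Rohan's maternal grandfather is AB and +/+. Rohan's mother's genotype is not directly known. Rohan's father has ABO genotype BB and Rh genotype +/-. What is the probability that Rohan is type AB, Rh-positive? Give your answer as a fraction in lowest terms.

1/2

Rohan's mother's ABO genotype from AO × AB: 1/4 AA, 1/4 AB, 1/4 AO, 1/4 BO.
Crossing each possibility with the father BB and summing P(type AB): 1/4·1 + 1/4·1/2 + 1/4·1/2 + 1/4·0 = 1/2.
Similarly for Rh via the mother's Rh distribution: P(Rh+) = 1.
Independent loci: 1/2 × 1 = 1/2.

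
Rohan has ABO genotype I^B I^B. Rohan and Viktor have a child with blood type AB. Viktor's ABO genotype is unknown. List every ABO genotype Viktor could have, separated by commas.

For each candidate genotype of Viktor, check whether crossing it with I^B I^B can produce every observed child phenotype.
  I^A I^A → possible child types {AB} ✓
  I^A I^B → possible child types {B, AB} ✓
  I^A i → possible child types {B, AB} ✓
  I^B I^B → possible child types {B} ✗
  I^B i → possible child types {B} ✗
  i i → possible child types {B} ✗

I^A I^A, I^A I^B, I^A i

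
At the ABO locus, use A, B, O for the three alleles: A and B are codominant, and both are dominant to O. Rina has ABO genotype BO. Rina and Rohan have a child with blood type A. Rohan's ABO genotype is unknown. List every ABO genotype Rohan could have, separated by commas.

For each candidate genotype of Rohan, check whether crossing it with BO can produce every observed child phenotype.
  AA → possible child types {A, AB} ✓
  AB → possible child types {A, B, AB} ✓
  AO → possible child types {O, A, B, AB} ✓
  BB → possible child types {B} ✗
  BO → possible child types {O, B} ✗
  OO → possible child types {O, B} ✗

AA, AB, AO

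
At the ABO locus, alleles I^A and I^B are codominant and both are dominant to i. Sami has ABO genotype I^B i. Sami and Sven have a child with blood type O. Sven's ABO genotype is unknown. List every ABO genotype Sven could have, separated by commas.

For each candidate genotype of Sven, check whether crossing it with I^B i can produce every observed child phenotype.
  I^A I^A → possible child types {A, AB} ✗
  I^A I^B → possible child types {A, B, AB} ✗
  I^A i → possible child types {O, A, B, AB} ✓
  I^B I^B → possible child types {B} ✗
  I^B i → possible child types {O, B} ✓
  i i → possible child types {O, B} ✓

I^A i, I^B i, i i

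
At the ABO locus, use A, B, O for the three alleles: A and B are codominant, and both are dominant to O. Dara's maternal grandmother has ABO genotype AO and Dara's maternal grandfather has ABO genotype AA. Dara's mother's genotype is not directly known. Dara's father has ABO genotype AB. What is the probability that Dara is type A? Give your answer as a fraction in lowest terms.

Dara's mother's ABO genotype from AO × AA: 1/2 AA, 1/2 AO.
Crossing each possibility with the father AB and summing P(type A): 1/2·1/2 + 1/2·1/2 = 1/2.

1/2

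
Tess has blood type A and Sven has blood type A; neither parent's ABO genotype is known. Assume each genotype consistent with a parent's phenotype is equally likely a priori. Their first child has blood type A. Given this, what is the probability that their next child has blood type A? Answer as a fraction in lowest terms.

19/20

Possible genotypes: Tess ∈ {I^A I^A, I^A i}; Sven ∈ {I^A I^A, I^A i}.
Weight each parental genotype pair by prior × P(type-A child):
  I^A I^A × I^A I^A: posterior weight 4/15; P(next child type A) = 1.
  I^A I^A × I^A i: posterior weight 4/15; P(next child type A) = 1.
  I^A i × I^A I^A: posterior weight 4/15; P(next child type A) = 1.
  I^A i × I^A i: posterior weight 1/5; P(next child type A) = 3/4.
Weighted sum = 19/20.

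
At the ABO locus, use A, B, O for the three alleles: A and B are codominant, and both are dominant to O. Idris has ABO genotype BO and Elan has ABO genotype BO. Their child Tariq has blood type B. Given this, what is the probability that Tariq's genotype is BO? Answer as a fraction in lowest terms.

Cross BO × BO → 1/4 BB, 1/2 BO, 1/4 OO.
Type-B genotypes among offspring: BB (1/4), BO (1/2); total 3/4.
P(BO | type B) = (1/2) / (3/4) = 2/3.

2/3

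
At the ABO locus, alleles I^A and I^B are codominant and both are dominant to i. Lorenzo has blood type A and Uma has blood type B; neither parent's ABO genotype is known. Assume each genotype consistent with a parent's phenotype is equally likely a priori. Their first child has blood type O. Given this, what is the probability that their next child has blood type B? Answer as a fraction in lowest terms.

Possible genotypes: Lorenzo ∈ {I^A I^A, I^A i}; Uma ∈ {I^B I^B, I^B i}.
Weight each parental genotype pair by prior × P(type-O child):
  I^A i × I^B i: posterior weight 1; P(next child type B) = 1/4.
Weighted sum = 1/4.

1/4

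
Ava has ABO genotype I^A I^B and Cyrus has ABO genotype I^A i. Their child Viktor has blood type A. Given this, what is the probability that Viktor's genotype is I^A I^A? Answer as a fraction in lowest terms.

1/2

Cross I^A I^B × I^A i → 1/4 I^A I^A, 1/4 I^A I^B, 1/4 I^A i, 1/4 I^B i.
Type-A genotypes among offspring: I^A I^A (1/4), I^A i (1/4); total 1/2.
P(I^A I^A | type A) = (1/4) / (1/2) = 1/2.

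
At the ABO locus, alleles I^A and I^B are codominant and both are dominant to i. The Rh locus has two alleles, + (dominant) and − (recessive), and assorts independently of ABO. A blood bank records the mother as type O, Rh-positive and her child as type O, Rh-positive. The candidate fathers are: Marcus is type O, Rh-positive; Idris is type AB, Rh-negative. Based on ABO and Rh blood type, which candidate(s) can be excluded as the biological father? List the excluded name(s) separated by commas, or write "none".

Idris

A candidate is excluded only if no genotype consistent with his phenotype could produce a type O, Rh-positive child with a type O, Rh-positive mother.
Idris (type AB, Rh-): no genotype consistent with that phenotype can produce a type-O Rh+ child with a type-O mother.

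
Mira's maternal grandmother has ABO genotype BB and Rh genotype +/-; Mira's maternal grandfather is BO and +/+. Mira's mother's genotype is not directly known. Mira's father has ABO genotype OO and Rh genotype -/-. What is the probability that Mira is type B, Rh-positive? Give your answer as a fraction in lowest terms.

Mira's mother's ABO genotype from BB × BO: 1/2 BB, 1/2 BO.
Crossing each possibility with the father OO and summing P(type B): 1/2·1 + 1/2·1/2 = 3/4.
Similarly for Rh via the mother's Rh distribution: P(Rh+) = 3/4.
Independent loci: 3/4 × 3/4 = 9/16.

9/16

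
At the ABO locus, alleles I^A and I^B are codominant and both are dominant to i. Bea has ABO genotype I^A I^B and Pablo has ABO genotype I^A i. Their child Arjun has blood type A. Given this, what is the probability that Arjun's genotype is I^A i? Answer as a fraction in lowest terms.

Cross I^A I^B × I^A i → 1/4 I^A I^A, 1/4 I^A I^B, 1/4 I^A i, 1/4 I^B i.
Type-A genotypes among offspring: I^A I^A (1/4), I^A i (1/4); total 1/2.
P(I^A i | type A) = (1/4) / (1/2) = 1/2.

1/2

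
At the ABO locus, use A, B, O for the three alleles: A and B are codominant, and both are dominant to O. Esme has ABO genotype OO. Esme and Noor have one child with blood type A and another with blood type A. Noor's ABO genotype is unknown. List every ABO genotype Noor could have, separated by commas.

For each candidate genotype of Noor, check whether crossing it with OO can produce every observed child phenotype.
  AA → possible child types {A} ✓
  AB → possible child types {A, B} ✓
  AO → possible child types {O, A} ✓
  BB → possible child types {B} ✗
  BO → possible child types {O, B} ✗
  OO → possible child types {O} ✗

AA, AB, AO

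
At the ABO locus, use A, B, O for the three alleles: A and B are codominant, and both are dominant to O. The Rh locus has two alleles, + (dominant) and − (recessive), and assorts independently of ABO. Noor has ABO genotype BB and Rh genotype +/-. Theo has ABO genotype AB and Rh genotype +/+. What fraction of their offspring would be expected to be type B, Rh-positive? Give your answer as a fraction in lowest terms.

1/2

ABO cross BB × AB → offspring phenotypes: 1/2 B, 1/2 AB.
Rh cross +/- × +/+ → 1 Rh+.
Independent loci: P(type B, Rh-positive) = 1/2 × 1 = 1/2.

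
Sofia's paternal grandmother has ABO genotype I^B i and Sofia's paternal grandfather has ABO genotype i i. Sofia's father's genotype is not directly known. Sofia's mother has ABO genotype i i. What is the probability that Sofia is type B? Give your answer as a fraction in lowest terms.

Sofia's father's ABO genotype from I^B i × i i: 1/2 I^B i, 1/2 i i.
Crossing each possibility with the mother i i and summing P(type B): 1/2·1/2 + 1/2·0 = 1/4.

1/4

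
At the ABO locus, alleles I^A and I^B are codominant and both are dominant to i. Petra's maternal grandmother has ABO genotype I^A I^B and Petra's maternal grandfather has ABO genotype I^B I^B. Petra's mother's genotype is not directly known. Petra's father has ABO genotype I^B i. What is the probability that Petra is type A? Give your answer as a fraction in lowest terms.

Petra's mother's ABO genotype from I^A I^B × I^B I^B: 1/2 I^A I^B, 1/2 I^B I^B.
Crossing each possibility with the father I^B i and summing P(type A): 1/2·1/4 + 1/2·0 = 1/8.

1/8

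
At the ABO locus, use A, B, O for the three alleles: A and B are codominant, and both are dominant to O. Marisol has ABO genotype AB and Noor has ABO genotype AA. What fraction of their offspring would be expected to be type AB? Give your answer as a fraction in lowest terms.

1/2

ABO cross AB × AA → offspring phenotypes: 1/2 A, 1/2 AB.
So P(type AB) = 1/2.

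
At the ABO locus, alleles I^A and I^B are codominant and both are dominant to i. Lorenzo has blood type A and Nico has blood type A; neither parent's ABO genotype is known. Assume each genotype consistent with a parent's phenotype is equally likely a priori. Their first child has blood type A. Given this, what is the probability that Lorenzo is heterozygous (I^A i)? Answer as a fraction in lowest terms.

Possible genotypes: Lorenzo ∈ {I^A I^A, I^A i}; Nico ∈ {I^A I^A, I^A i}.
Weight each parental genotype pair by prior × P(type-A child):
  I^A I^A × I^A I^A: posterior weight 4/15.
  I^A I^A × I^A i: posterior weight 4/15.
  I^A i × I^A I^A: posterior weight 4/15.
  I^A i × I^A i: posterior weight 1/5.
Sum the posterior weight over pairs where Lorenzo is I^A i: 7/15.

7/15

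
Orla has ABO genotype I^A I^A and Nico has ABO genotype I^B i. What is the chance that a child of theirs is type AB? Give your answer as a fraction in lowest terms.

ABO cross I^A I^A × I^B i → offspring phenotypes: 1/2 A, 1/2 AB.
So P(type AB) = 1/2.

1/2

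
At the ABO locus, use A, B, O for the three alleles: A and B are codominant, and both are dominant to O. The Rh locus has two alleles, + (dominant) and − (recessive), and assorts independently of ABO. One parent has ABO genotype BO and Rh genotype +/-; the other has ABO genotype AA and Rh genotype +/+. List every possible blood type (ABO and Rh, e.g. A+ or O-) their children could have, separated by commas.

Gametes from BO × AA give offspring ABO genotypes AB, AO, i.e. phenotypes A, AB.
Rh cross +/- × +/+ → phenotypes Rh+.
Combining independently: A+, AB+.

A+, AB+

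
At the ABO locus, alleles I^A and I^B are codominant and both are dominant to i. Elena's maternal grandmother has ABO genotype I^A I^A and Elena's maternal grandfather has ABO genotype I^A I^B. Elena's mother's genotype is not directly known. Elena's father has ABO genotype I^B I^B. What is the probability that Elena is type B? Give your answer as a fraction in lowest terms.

1/4

Elena's mother's ABO genotype from I^A I^A × I^A I^B: 1/2 I^A I^A, 1/2 I^A I^B.
Crossing each possibility with the father I^B I^B and summing P(type B): 1/2·0 + 1/2·1/2 = 1/4.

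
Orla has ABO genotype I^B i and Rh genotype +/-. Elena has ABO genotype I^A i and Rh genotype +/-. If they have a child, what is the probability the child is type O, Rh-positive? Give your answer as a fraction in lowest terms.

3/16

ABO cross I^B i × I^A i → offspring phenotypes: 1/4 O, 1/4 A, 1/4 B, 1/4 AB.
Rh cross +/- × +/- → 3/4 Rh+, 1/4 Rh-.
Independent loci: P(type O, Rh-positive) = 1/4 × 3/4 = 3/16.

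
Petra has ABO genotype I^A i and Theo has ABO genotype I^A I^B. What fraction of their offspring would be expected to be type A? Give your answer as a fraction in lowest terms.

1/2

ABO cross I^A i × I^A I^B → offspring phenotypes: 1/2 A, 1/4 B, 1/4 AB.
So P(type A) = 1/2.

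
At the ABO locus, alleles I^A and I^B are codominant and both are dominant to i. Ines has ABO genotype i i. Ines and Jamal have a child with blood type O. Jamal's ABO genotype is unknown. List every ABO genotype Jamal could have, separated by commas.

I^A i, I^B i, i i

For each candidate genotype of Jamal, check whether crossing it with i i can produce every observed child phenotype.
  I^A I^A → possible child types {A} ✗
  I^A I^B → possible child types {A, B} ✗
  I^A i → possible child types {O, A} ✓
  I^B I^B → possible child types {B} ✗
  I^B i → possible child types {O, B} ✓
  i i → possible child types {O} ✓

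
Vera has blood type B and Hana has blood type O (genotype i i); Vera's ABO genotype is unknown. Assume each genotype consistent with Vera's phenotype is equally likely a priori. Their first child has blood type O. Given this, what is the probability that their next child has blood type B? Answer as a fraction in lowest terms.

1/2

Possible genotypes: Vera ∈ {I^B I^B, I^B i}; Hana ∈ {i i}.
Weight each parental genotype pair by prior × P(type-O child):
  I^B i × i i: posterior weight 1; P(next child type B) = 1/2.
Weighted sum = 1/2.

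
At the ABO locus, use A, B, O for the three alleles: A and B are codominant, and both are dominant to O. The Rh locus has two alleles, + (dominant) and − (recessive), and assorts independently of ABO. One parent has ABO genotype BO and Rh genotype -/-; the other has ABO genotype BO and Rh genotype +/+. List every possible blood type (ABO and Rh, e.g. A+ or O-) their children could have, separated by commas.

O+, B+

Gametes from BO × BO give offspring ABO genotypes BB, BO, OO, i.e. phenotypes O, B.
Rh cross -/- × +/+ → phenotypes Rh+.
Combining independently: O+, B+.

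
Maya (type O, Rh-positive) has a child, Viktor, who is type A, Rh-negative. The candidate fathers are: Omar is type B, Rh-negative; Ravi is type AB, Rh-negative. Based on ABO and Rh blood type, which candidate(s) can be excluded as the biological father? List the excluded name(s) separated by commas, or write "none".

A candidate is excluded only if no genotype consistent with his phenotype could produce a type A, Rh-negative child with a type O, Rh-positive mother.
Omar (type B, Rh-): no genotype consistent with that phenotype can produce a type-A Rh- child with a type-O mother.

Omar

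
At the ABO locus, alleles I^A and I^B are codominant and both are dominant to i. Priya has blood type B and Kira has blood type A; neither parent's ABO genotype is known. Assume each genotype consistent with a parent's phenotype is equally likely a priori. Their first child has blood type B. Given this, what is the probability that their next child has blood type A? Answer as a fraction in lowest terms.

1/12

Possible genotypes: Priya ∈ {I^B I^B, I^B i}; Kira ∈ {I^A I^A, I^A i}.
Weight each parental genotype pair by prior × P(type-B child):
  I^B I^B × I^A i: posterior weight 2/3; P(next child type A) = 0.
  I^B i × I^A i: posterior weight 1/3; P(next child type A) = 1/4.
Weighted sum = 1/12.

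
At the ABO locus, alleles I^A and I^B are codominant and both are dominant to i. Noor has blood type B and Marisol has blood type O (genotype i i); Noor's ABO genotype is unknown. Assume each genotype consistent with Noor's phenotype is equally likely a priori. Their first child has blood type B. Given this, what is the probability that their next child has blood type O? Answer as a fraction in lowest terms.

Possible genotypes: Noor ∈ {I^B I^B, I^B i}; Marisol ∈ {i i}.
Weight each parental genotype pair by prior × P(type-B child):
  I^B I^B × i i: posterior weight 2/3; P(next child type O) = 0.
  I^B i × i i: posterior weight 1/3; P(next child type O) = 1/2.
Weighted sum = 1/6.

1/6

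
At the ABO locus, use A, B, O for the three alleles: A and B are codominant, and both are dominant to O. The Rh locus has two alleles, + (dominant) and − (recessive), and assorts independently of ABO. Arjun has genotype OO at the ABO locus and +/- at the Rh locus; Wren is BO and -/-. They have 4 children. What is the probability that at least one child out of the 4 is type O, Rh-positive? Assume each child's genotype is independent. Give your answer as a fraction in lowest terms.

ABO cross OO × BO → 1/2 O, 1/2 B.
Rh cross +/- × -/- → 1/2 Rh+, 1/2 Rh-; so P(type O, Rh-positive) = 1/2 × 1/2 = 1/4 per child.
P(none) = (3/4)^4 = 81/256; P(at least one) = 1 − 81/256 = 175/256.

175/256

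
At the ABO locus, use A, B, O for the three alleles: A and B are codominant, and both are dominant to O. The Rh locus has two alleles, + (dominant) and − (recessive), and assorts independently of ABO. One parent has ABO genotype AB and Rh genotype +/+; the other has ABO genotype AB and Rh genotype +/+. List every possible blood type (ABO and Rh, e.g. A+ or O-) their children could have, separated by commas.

Gametes from AB × AB give offspring ABO genotypes AA, AB, BB, i.e. phenotypes A, B, AB.
Rh cross +/+ × +/+ → phenotypes Rh+.
Combining independently: A+, B+, AB+.

A+, B+, AB+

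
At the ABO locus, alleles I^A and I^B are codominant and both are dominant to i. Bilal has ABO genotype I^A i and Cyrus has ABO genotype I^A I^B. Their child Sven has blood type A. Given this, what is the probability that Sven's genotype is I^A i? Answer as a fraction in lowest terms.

Cross I^A i × I^A I^B → 1/4 I^A I^A, 1/4 I^A I^B, 1/4 I^A i, 1/4 I^B i.
Type-A genotypes among offspring: I^A I^A (1/4), I^A i (1/4); total 1/2.
P(I^A i | type A) = (1/4) / (1/2) = 1/2.

1/2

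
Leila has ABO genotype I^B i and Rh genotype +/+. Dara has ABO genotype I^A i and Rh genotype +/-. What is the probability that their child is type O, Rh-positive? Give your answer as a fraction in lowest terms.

1/4

ABO cross I^B i × I^A i → offspring phenotypes: 1/4 O, 1/4 A, 1/4 B, 1/4 AB.
Rh cross +/+ × +/- → 1 Rh+.
Independent loci: P(type O, Rh-positive) = 1/4 × 1 = 1/4.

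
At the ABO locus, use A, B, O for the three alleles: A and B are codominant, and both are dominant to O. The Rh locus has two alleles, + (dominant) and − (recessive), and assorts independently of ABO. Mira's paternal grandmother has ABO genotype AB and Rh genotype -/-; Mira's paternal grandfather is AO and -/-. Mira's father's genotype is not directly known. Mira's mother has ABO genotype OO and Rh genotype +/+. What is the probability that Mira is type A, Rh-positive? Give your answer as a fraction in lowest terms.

Mira's father's ABO genotype from AB × AO: 1/4 AA, 1/4 AB, 1/4 AO, 1/4 BO.
Crossing each possibility with the mother OO and summing P(type A): 1/4·1 + 1/4·1/2 + 1/4·1/2 + 1/4·0 = 1/2.
Similarly for Rh via the father's Rh distribution: P(Rh+) = 1.
Independent loci: 1/2 × 1 = 1/2.

1/2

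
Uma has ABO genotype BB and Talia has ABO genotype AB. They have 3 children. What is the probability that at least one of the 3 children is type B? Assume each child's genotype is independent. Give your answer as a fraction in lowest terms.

ABO cross BB × AB → 1/2 B, 1/2 AB.
So P(type B) = 1/2 per child.
P(none) = (1/2)^3 = 1/8; P(at least one) = 1 − 1/8 = 7/8.

7/8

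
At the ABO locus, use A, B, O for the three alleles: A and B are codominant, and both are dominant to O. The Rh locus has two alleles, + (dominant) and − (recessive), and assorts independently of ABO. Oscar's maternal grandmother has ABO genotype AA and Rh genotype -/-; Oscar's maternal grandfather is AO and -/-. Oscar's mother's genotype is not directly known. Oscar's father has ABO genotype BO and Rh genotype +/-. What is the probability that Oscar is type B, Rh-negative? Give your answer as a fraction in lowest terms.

1/16

Oscar's mother's ABO genotype from AA × AO: 1/2 AA, 1/2 AO.
Crossing each possibility with the father BO and summing P(type B): 1/2·0 + 1/2·1/4 = 1/8.
Similarly for Rh via the mother's Rh distribution: P(Rh-) = 1/2.
Independent loci: 1/8 × 1/2 = 1/16.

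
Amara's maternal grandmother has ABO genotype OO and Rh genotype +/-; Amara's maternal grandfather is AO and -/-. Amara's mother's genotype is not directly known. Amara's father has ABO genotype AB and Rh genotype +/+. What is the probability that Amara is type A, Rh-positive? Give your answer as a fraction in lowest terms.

1/2

Amara's mother's ABO genotype from OO × AO: 1/2 AO, 1/2 OO.
Crossing each possibility with the father AB and summing P(type A): 1/2·1/2 + 1/2·1/2 = 1/2.
Similarly for Rh via the mother's Rh distribution: P(Rh+) = 1.
Independent loci: 1/2 × 1 = 1/2.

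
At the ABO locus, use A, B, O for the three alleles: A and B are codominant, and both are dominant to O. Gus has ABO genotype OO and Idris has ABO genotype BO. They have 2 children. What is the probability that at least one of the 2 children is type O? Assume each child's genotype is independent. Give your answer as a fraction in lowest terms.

ABO cross OO × BO → 1/2 O, 1/2 B.
So P(type O) = 1/2 per child.
P(none) = (1/2)^2 = 1/4; P(at least one) = 1 − 1/4 = 3/4.

3/4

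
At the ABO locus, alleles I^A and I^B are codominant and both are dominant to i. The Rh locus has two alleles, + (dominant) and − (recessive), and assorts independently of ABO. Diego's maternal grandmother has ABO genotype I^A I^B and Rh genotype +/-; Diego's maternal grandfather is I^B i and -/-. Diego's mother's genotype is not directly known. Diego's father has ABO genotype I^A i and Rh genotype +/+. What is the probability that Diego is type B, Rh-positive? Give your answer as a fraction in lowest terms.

Diego's mother's ABO genotype from I^A I^B × I^B i: 1/4 I^A I^B, 1/4 I^A i, 1/4 I^B I^B, 1/4 I^B i.
Crossing each possibility with the father I^A i and summing P(type B): 1/4·1/4 + 1/4·0 + 1/4·1/2 + 1/4·1/4 = 1/4.
Similarly for Rh via the mother's Rh distribution: P(Rh+) = 1.
Independent loci: 1/4 × 1 = 1/4.

1/4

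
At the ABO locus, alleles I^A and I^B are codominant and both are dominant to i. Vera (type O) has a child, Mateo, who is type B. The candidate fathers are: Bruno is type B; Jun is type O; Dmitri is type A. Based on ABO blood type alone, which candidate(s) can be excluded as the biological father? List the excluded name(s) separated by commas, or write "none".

A candidate is excluded only if no genotype consistent with his phenotype could produce a type B child with a type O mother.
Jun (type O): no genotype consistent with that phenotype can produce a type-B child with a type-O mother.
Dmitri (type A): no genotype consistent with that phenotype can produce a type-B child with a type-O mother.

Jun, Dmitri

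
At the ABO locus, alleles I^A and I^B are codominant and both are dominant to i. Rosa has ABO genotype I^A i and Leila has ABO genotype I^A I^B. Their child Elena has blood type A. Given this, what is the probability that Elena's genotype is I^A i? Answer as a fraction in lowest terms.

Cross I^A i × I^A I^B → 1/4 I^A I^A, 1/4 I^A I^B, 1/4 I^A i, 1/4 I^B i.
Type-A genotypes among offspring: I^A I^A (1/4), I^A i (1/4); total 1/2.
P(I^A i | type A) = (1/4) / (1/2) = 1/2.

1/2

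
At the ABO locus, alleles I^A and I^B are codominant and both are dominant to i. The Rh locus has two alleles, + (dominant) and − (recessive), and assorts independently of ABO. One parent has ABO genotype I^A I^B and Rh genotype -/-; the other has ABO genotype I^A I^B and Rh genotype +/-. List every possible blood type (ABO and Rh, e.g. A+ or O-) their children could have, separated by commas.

A+, A-, B+, B-, AB+, AB-

Gametes from I^A I^B × I^A I^B give offspring ABO genotypes I^A I^A, I^A I^B, I^B I^B, i.e. phenotypes A, B, AB.
Rh cross -/- × +/- → phenotypes Rh+, Rh-.
Combining independently: A+, A-, B+, B-, AB+, AB-.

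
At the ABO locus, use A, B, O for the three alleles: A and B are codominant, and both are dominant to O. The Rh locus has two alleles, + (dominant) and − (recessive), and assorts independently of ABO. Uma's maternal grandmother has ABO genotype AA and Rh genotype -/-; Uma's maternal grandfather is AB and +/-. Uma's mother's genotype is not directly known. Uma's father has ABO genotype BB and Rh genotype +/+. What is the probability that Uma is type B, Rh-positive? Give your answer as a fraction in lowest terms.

Uma's mother's ABO genotype from AA × AB: 1/2 AA, 1/2 AB.
Crossing each possibility with the father BB and summing P(type B): 1/2·0 + 1/2·1/2 = 1/4.
Similarly for Rh via the mother's Rh distribution: P(Rh+) = 1.
Independent loci: 1/4 × 1 = 1/4.

1/4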